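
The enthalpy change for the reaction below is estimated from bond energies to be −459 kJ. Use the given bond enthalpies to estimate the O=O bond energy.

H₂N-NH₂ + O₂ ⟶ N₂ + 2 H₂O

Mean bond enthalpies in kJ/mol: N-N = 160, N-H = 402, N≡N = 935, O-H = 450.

Let D be the O=O bond energy.
Σ(broken) = 4×402 + 1×160 + 1×D = 1768 + D
Σ(formed) = 1×935 + 4×450 = 2735
ΔH = Σ(broken) − Σ(formed) = (1768 + D) − (2735) = −967 + D
Setting this equal to −459 kJ gives D = 508 kJ/mol.

D(O=O) ≈ 508 kJ/mol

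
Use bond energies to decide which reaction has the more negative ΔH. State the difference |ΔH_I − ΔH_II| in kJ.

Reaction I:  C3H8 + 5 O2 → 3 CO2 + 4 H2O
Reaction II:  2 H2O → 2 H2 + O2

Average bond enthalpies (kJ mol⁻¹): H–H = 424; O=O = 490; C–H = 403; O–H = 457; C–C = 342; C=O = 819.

Reaction I, by 2702 kJ

Reaction I:
  Bonds broken (reactants):
    C–C: 2 × 342 = 684
    C–H: 8 × 403 = 3224
    O=O: 5 × 490 = 2450
    Σ(broken) = 6358 kJ
  Bonds formed (products):
    C=O: 6 × 819 = 4914
    O–H: 8 × 457 = 3656
    Σ(formed) = 8570 kJ
  ΔH_I = 6358 − 8570 = −2212 kJ
Reaction II:
  Bonds broken (reactants):
    O–H: 4 × 457 = 1828
    Σ(broken) = 1828 kJ
  Bonds formed (products):
    H–H: 2 × 424 = 848
    O=O: 1 × 490 = 490
    Σ(formed) = 1338 kJ
  ΔH_II = 1828 − 1338 = +490 kJ
ΔH_I − ΔH_II = −2702 kJ, so reaction I has the more negative ΔH; |ΔH_I − ΔH_II| = 2702 kJ.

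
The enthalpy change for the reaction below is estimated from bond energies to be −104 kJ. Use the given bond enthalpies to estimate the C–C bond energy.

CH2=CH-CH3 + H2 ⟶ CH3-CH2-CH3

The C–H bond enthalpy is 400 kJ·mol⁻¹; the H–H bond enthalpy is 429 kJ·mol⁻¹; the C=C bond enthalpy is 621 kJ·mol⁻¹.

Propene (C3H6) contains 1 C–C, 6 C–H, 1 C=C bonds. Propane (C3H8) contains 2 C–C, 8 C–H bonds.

Let D be the C–C bond energy.
Σ(broken) = 1×D + 6×400 + 1×621 + 1×429 = 3450 + D
Σ(formed) = 2×D + 8×400 = 3200 + 2D
ΔH = Σ(broken) − Σ(formed) = (3450 + D) − (3200 + 2D) = +250 − D
Setting this equal to −104 kJ gives D = 354 kJ/mol.

D(C–C) ≈ 354 kJ/mol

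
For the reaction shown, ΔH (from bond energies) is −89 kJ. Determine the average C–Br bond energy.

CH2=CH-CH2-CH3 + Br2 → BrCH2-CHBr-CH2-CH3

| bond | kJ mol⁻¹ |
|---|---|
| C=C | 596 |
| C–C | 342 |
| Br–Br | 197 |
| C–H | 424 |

D(C–Br) ≈ 270 kJ/mol

Let D be the C–Br bond energy.
Σ(broken) = 1×197 + 2×342 + 8×424 + 1×596 = 4869
Σ(formed) = 2×D + 3×342 + 8×424 = 4418 + 2D
ΔH = Σ(broken) − Σ(formed) = (4869) − (4418 + 2D) = +451 − 2D
Setting this equal to −89 kJ gives 2D = 540, so D = 270 kJ/mol.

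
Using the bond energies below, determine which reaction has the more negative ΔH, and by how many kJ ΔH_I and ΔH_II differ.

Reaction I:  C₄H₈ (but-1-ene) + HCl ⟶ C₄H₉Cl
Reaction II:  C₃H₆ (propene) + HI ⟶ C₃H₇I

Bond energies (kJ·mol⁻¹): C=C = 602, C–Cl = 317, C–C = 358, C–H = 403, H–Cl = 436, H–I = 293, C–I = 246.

Reaction I:
  Bonds broken (reactants):
    C–C: 2 × 358 = 716
    C–H: 8 × 403 = 3224
    C=C: 1 × 602 = 602
    H–Cl: 1 × 436 = 436
    Σ(broken) = 4978 kJ
  Bonds formed (products):
    C–C: 3 × 358 = 1074
    C–Cl: 1 × 317 = 317
    C–H: 9 × 403 = 3627
    Σ(formed) = 5018 kJ
  ΔH_I = 4978 − 5018 = −40 kJ
Reaction II:
  Bonds broken (reactants):
    C–C: 1 × 358 = 358
    C–H: 6 × 403 = 2418
    C=C: 1 × 602 = 602
    H–I: 1 × 293 = 293
    Σ(broken) = 3671 kJ
  Bonds formed (products):
    C–C: 2 × 358 = 716
    C–H: 7 × 403 = 2821
    C–I: 1 × 246 = 246
    Σ(formed) = 3783 kJ
  ΔH_II = 3671 − 3783 = −112 kJ
ΔH_I − ΔH_II = +72 kJ, so reaction II has the more negative ΔH; |ΔH_I − ΔH_II| = 72 kJ.

Reaction II, by 72 kJ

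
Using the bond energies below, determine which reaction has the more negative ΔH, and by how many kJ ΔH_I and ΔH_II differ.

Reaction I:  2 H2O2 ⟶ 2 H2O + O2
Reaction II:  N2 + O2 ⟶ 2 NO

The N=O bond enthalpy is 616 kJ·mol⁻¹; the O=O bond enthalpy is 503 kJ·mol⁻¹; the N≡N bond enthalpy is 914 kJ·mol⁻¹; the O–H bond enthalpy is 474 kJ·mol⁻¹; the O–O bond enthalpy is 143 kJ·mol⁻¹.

Reaction I:
  Bonds broken (reactants):
    O–H: 4 × 474 = 1896
    O–O: 2 × 143 = 286
    Σ(broken) = 2182 kJ
  Bonds formed (products):
    O–H: 4 × 474 = 1896
    O=O: 1 × 503 = 503
    Σ(formed) = 2399 kJ
  ΔH_I = 2182 − 2399 = −217 kJ
Reaction II:
  Bonds broken (reactants):
    N≡N: 1 × 914 = 914
    O=O: 1 × 503 = 503
    Σ(broken) = 1417 kJ
  Bonds formed (products):
    N=O: 2 × 616 = 1232
    Σ(formed) = 1232 kJ
  ΔH_II = 1417 − 1232 = +185 kJ
ΔH_I − ΔH_II = −402 kJ, so reaction I has the more negative ΔH; |ΔH_I − ΔH_II| = 402 kJ.

Reaction I, by 402 kJ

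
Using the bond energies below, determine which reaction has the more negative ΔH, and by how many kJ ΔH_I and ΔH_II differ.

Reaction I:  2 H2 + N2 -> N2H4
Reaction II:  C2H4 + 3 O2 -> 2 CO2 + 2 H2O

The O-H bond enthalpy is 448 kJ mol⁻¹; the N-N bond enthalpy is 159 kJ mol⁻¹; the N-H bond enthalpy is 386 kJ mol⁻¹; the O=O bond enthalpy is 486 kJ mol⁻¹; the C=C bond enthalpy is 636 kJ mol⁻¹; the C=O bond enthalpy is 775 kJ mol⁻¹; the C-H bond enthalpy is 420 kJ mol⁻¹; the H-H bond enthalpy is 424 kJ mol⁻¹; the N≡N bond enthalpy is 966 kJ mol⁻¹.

Reaction II, by 1229 kJ

Reaction I:
  Bonds broken (reactants):
    H-H: 2 × 424 = 848
    N≡N: 1 × 966 = 966
    Σ(broken) = 1814 kJ
  Bonds formed (products):
    N-H: 4 × 386 = 1544
    N-N: 1 × 159 = 159
    Σ(formed) = 1703 kJ
  ΔH_I = 1814 − 1703 = +111 kJ
Reaction II:
  Bonds broken (reactants):
    C-H: 4 × 420 = 1680
    C=C: 1 × 636 = 636
    O=O: 3 × 486 = 1458
    Σ(broken) = 3774 kJ
  Bonds formed (products):
    C=O: 4 × 775 = 3100
    O-H: 4 × 448 = 1792
    Σ(formed) = 4892 kJ
  ΔH_II = 3774 − 4892 = −1118 kJ
ΔH_I − ΔH_II = +1229 kJ, so reaction II has the more negative ΔH; |ΔH_I − ΔH_II| = 1229 kJ.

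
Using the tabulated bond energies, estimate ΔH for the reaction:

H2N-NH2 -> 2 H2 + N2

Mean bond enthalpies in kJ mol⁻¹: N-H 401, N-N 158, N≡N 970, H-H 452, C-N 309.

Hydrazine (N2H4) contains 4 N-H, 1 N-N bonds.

Bonds broken (reactants):
  N-H: 4 × 401 = 1604
  N-N: 1 × 158 = 158
  Σ(broken) = 1762 kJ
Bonds formed (products):
  H-H: 2 × 452 = 904
  N≡N: 1 × 970 = 970
  Σ(formed) = 1874 kJ
ΔH = Σ(broken) − Σ(formed) = 1762 − 1874 = −112 kJ

ΔH ≈ −112 kJ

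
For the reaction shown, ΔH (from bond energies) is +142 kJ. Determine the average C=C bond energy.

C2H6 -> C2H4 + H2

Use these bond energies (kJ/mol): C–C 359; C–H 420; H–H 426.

Let D be the C=C bond energy.
Σ(broken) = 1×359 + 6×420 = 2879
Σ(formed) = 4×420 + 1×D + 1×426 = 2106 + D
ΔH = Σ(broken) − Σ(formed) = (2879) − (2106 + D) = +773 − D
Setting this equal to +142 kJ gives D = 631 kJ/mol.

D(C=C) ≈ 631 kJ/mol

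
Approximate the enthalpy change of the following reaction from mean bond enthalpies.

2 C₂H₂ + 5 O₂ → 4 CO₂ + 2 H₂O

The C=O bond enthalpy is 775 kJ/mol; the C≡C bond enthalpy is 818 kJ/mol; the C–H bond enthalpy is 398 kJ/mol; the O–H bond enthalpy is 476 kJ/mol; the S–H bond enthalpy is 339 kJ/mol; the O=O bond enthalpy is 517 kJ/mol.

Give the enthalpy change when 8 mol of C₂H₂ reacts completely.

ΔH = −9164 kJ

Bonds broken (reactants):
  C≡C: 2 × 818 = 1636
  C–H: 4 × 398 = 1592
  O=O: 5 × 517 = 2585
  Σ(broken) = 5813 kJ
Bonds formed (products):
  C=O: 8 × 775 = 6200
  O–H: 4 × 476 = 1904
  Σ(formed) = 8104 kJ
ΔH = Σ(broken) − Σ(formed) = 5813 − 8104 = −2291 kJ
For 4× the reaction as written: 4 × (−2291) = −9164 kJ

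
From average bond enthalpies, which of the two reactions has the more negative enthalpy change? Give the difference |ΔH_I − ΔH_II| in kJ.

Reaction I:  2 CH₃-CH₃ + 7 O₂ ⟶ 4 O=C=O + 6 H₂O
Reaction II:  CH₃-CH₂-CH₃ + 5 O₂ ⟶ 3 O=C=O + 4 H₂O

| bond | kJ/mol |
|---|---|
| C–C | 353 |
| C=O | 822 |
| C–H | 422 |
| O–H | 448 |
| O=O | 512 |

Reaction I, by 724 kJ

Reaction I:
  Bonds broken (reactants):
    C–C: 2 × 353 = 706
    C–H: 12 × 422 = 5064
    O=O: 7 × 512 = 3584
    Σ(broken) = 9354 kJ
  Bonds formed (products):
    C=O: 8 × 822 = 6576
    O–H: 12 × 448 = 5376
    Σ(formed) = 11952 kJ
  ΔH_I = 9354 − 11952 = −2598 kJ
Reaction II:
  Bonds broken (reactants):
    C–C: 2 × 353 = 706
    C–H: 8 × 422 = 3376
    O=O: 5 × 512 = 2560
    Σ(broken) = 6642 kJ
  Bonds formed (products):
    C=O: 6 × 822 = 4932
    O–H: 8 × 448 = 3584
    Σ(formed) = 8516 kJ
  ΔH_II = 6642 − 8516 = −1874 kJ
ΔH_I − ΔH_II = −724 kJ, so reaction I has the more negative ΔH; |ΔH_I − ΔH_II| = 724 kJ.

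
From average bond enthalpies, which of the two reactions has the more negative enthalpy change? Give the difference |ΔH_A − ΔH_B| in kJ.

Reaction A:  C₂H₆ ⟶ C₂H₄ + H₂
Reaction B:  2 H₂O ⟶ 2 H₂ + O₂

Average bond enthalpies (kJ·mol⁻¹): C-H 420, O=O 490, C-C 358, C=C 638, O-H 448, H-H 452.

Reaction A, by 290 kJ

Reaction A:
  Bonds broken (reactants):
    C-C: 1 × 358 = 358
    C-H: 6 × 420 = 2520
    Σ(broken) = 2878 kJ
  Bonds formed (products):
    C-H: 4 × 420 = 1680
    C=C: 1 × 638 = 638
    H-H: 1 × 452 = 452
    Σ(formed) = 2770 kJ
  ΔH_A = 2878 − 2770 = +108 kJ
Reaction B:
  Bonds broken (reactants):
    O-H: 4 × 448 = 1792
    Σ(broken) = 1792 kJ
  Bonds formed (products):
    H-H: 2 × 452 = 904
    O=O: 1 × 490 = 490
    Σ(formed) = 1394 kJ
  ΔH_B = 1792 − 1394 = +398 kJ
ΔH_A − ΔH_B = −290 kJ, so reaction A has the more negative ΔH; |ΔH_A − ΔH_B| = 290 kJ.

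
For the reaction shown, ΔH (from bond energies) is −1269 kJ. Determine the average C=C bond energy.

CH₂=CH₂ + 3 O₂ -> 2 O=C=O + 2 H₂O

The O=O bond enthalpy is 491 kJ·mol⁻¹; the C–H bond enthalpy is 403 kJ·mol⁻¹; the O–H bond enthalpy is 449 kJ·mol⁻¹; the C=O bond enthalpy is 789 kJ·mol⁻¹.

Let D be the C=C bond energy.
Σ(broken) = 4×403 + 1×D + 3×491 = 3085 + D
Σ(formed) = 4×789 + 4×449 = 4952
ΔH = Σ(broken) − Σ(formed) = (3085 + D) − (4952) = −1867 + D
Setting this equal to −1269 kJ gives D = 598 kJ/mol.

D(C=C) ≈ 598 kJ/mol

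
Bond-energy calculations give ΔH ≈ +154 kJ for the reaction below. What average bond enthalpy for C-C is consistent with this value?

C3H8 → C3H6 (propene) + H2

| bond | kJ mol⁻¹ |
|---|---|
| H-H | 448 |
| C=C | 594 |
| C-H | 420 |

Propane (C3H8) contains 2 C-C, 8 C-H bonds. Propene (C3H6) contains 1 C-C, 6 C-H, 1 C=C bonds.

Let D be the C-C bond energy.
Σ(broken) = 2×D + 8×420 = 3360 + 2D
Σ(formed) = 1×D + 6×420 + 1×594 + 1×448 = 3562 + D
ΔH = Σ(broken) − Σ(formed) = (3360 + 2D) − (3562 + D) = −202 + D
Setting this equal to +154 kJ gives D = 356 kJ/mol.

D(C-C) ≈ 356 kJ/mol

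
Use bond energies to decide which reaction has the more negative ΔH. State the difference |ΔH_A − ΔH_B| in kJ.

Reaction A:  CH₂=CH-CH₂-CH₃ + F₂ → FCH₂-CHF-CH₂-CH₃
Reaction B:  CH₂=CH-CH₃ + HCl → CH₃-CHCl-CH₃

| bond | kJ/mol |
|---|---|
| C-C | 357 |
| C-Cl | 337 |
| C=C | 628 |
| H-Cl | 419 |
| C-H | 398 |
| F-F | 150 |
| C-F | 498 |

Reaction A:
  Bonds broken (reactants):
    C-C: 2 × 357 = 714
    C-H: 8 × 398 = 3184
    C=C: 1 × 628 = 628
    F-F: 1 × 150 = 150
    Σ(broken) = 4676 kJ
  Bonds formed (products):
    C-C: 3 × 357 = 1071
    C-F: 2 × 498 = 996
    C-H: 8 × 398 = 3184
    Σ(formed) = 5251 kJ
  ΔH_A = 4676 − 5251 = −575 kJ
Reaction B:
  Bonds broken (reactants):
    C-C: 1 × 357 = 357
    C-H: 6 × 398 = 2388
    C=C: 1 × 628 = 628
    H-Cl: 1 × 419 = 419
    Σ(broken) = 3792 kJ
  Bonds formed (products):
    C-C: 2 × 357 = 714
    C-Cl: 1 × 337 = 337
    C-H: 7 × 398 = 2786
    Σ(formed) = 3837 kJ
  ΔH_B = 3792 − 3837 = −45 kJ
ΔH_A − ΔH_B = −530 kJ, so reaction A has the more negative ΔH; |ΔH_A − ΔH_B| = 530 kJ.

Reaction A, by 530 kJ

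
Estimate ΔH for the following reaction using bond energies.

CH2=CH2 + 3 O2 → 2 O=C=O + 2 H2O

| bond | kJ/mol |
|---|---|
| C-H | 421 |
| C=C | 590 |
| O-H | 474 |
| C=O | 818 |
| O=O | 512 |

Bonds broken (reactants):
  C-H: 4 × 421 = 1684
  C=C: 1 × 590 = 590
  O=O: 3 × 512 = 1536
  Σ(broken) = 3810 kJ
Bonds formed (products):
  C=O: 4 × 818 = 3272
  O-H: 4 × 474 = 1896
  Σ(formed) = 5168 kJ
ΔH = Σ(broken) − Σ(formed) = 3810 − 5168 = −1358 kJ

ΔH ≈ −1358 kJ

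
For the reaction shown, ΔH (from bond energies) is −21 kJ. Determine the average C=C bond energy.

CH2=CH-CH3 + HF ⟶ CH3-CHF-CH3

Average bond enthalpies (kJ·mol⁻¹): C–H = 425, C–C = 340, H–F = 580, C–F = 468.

Let D be the C=C bond energy.
Σ(broken) = 1×340 + 6×425 + 1×D + 1×580 = 3470 + D
Σ(formed) = 2×340 + 1×468 + 7×425 = 4123
ΔH = Σ(broken) − Σ(formed) = (3470 + D) − (4123) = −653 + D
Setting this equal to −21 kJ gives D = 632 kJ/mol.

D(C=C) ≈ 632 kJ/mol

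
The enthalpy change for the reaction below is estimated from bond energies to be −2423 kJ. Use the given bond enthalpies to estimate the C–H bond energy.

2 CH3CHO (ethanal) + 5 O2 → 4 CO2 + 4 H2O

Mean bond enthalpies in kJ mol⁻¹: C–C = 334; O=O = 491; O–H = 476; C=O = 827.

Let D be the C–H bond energy.
Σ(broken) = 2×334 + 8×D + 2×827 + 5×491 = 4777 + 8D
Σ(formed) = 8×827 + 8×476 = 10424
ΔH = Σ(broken) − Σ(formed) = (4777 + 8D) − (10424) = −5647 + 8D
Setting this equal to −2423 kJ gives 8D = 3224, so D = 403 kJ/mol.

D(C–H) ≈ 403 kJ/mol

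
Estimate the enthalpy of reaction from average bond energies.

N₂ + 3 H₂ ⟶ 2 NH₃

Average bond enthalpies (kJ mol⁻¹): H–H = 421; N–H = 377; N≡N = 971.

ΔH ≈ −28 kJ

Bonds broken (reactants):
  H–H: 3 × 421 = 1263
  N≡N: 1 × 971 = 971
  Σ(broken) = 2234 kJ
Bonds formed (products):
  N–H: 6 × 377 = 2262
  Σ(formed) = 2262 kJ
ΔH = Σ(broken) − Σ(formed) = 2234 − 2262 = −28 kJ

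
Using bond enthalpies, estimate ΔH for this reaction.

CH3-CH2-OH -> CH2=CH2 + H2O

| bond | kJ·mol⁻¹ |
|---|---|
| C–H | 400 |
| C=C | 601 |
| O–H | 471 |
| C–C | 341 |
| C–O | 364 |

Bonds broken (reactants):
  C–C: 1 × 341 = 341
  C–H: 5 × 400 = 2000
  C–O: 1 × 364 = 364
  O–H: 1 × 471 = 471
  Σ(broken) = 3176 kJ
Bonds formed (products):
  C–H: 4 × 400 = 1600
  C=C: 1 × 601 = 601
  O–H: 2 × 471 = 942
  Σ(formed) = 3143 kJ
ΔH = Σ(broken) − Σ(formed) = 3176 − 3143 = +33 kJ

ΔH ≈ +33 kJ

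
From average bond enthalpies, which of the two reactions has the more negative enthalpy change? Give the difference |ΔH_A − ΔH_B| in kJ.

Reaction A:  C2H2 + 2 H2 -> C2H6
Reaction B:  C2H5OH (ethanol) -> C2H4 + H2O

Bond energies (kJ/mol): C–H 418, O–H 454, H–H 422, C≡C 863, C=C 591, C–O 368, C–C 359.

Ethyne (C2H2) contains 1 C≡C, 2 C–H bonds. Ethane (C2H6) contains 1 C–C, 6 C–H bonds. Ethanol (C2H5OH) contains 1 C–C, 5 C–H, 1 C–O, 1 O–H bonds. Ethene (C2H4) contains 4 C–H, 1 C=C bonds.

Reaction A:
  Bonds broken (reactants):
    C≡C: 1 × 863 = 863
    C–H: 2 × 418 = 836
    H–H: 2 × 422 = 844
    Σ(broken) = 2543 kJ
  Bonds formed (products):
    C–C: 1 × 359 = 359
    C–H: 6 × 418 = 2508
    Σ(formed) = 2867 kJ
  ΔH_A = 2543 − 2867 = −324 kJ
Reaction B:
  Bonds broken (reactants):
    C–C: 1 × 359 = 359
    C–H: 5 × 418 = 2090
    C–O: 1 × 368 = 368
    O–H: 1 × 454 = 454
    Σ(broken) = 3271 kJ
  Bonds formed (products):
    C–H: 4 × 418 = 1672
    C=C: 1 × 591 = 591
    O–H: 2 × 454 = 908
    Σ(formed) = 3171 kJ
  ΔH_B = 3271 − 3171 = +100 kJ
ΔH_A − ΔH_B = −424 kJ, so reaction A has the more negative ΔH; |ΔH_A − ΔH_B| = 424 kJ.

Reaction A, by 424 kJ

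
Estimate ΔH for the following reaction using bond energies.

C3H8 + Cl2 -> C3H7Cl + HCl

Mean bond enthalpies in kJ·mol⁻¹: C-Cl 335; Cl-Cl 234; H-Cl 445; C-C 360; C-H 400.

ΔH ≈ −146 kJ

Bonds broken (reactants):
  C-C: 2 × 360 = 720
  C-H: 8 × 400 = 3200
  Cl-Cl: 1 × 234 = 234
  Σ(broken) = 4154 kJ
Bonds formed (products):
  C-C: 2 × 360 = 720
  C-Cl: 1 × 335 = 335
  C-H: 7 × 400 = 2800
  H-Cl: 1 × 445 = 445
  Σ(formed) = 4300 kJ
ΔH = Σ(broken) − Σ(formed) = 4154 − 4300 = −146 kJ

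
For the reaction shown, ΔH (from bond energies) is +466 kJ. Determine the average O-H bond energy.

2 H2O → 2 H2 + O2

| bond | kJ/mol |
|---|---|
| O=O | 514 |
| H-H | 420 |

Let D be the O-H bond energy.
Σ(broken) = 4×D = 4D
Σ(formed) = 2×420 + 1×514 = 1354
ΔH = Σ(broken) − Σ(formed) = (4D) − (1354) = −1354 + 4D
Setting this equal to +466 kJ gives 4D = 1820, so D = 455 kJ/mol.

D(O-H) ≈ 455 kJ/mol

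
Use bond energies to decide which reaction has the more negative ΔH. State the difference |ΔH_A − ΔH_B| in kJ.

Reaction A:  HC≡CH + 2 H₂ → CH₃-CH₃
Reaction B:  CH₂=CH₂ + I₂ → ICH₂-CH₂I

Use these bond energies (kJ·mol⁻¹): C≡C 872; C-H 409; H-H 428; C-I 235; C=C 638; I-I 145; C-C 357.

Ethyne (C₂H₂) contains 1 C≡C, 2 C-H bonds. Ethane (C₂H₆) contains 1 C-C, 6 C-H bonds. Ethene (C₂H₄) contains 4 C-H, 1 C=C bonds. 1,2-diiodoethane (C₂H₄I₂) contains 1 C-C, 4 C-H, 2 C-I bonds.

Reaction A:
  Bonds broken (reactants):
    C≡C: 1 × 872 = 872
    C-H: 2 × 409 = 818
    H-H: 2 × 428 = 856
    Σ(broken) = 2546 kJ
  Bonds formed (products):
    C-C: 1 × 357 = 357
    C-H: 6 × 409 = 2454
    Σ(formed) = 2811 kJ
  ΔH_A = 2546 − 2811 = −265 kJ
Reaction B:
  Bonds broken (reactants):
    C-H: 4 × 409 = 1636
    C=C: 1 × 638 = 638
    I-I: 1 × 145 = 145
    Σ(broken) = 2419 kJ
  Bonds formed (products):
    C-C: 1 × 357 = 357
    C-H: 4 × 409 = 1636
    C-I: 2 × 235 = 470
    Σ(formed) = 2463 kJ
  ΔH_B = 2419 − 2463 = −44 kJ
ΔH_A − ΔH_B = −221 kJ, so reaction A has the more negative ΔH; |ΔH_A − ΔH_B| = 221 kJ.

Reaction A, by 221 kJ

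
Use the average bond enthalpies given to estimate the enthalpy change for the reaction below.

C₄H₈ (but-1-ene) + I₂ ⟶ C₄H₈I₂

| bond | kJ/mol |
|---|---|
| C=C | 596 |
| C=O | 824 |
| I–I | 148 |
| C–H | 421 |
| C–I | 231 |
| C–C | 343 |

Bonds broken (reactants):
  C–C: 2 × 343 = 686
  C–H: 8 × 421 = 3368
  C=C: 1 × 596 = 596
  I–I: 1 × 148 = 148
  Σ(broken) = 4798 kJ
Bonds formed (products):
  C–C: 3 × 343 = 1029
  C–H: 8 × 421 = 3368
  C–I: 2 × 231 = 462
  Σ(formed) = 4859 kJ
ΔH = Σ(broken) − Σ(formed) = 4798 − 4859 = −61 kJ

ΔH ≈ −61 kJ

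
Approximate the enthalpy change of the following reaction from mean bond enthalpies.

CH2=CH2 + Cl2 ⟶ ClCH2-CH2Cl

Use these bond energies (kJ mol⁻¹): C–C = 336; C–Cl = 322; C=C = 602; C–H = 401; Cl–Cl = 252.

ΔH ≈ −126 kJ

Bonds broken (reactants):
  C–H: 4 × 401 = 1604
  C=C: 1 × 602 = 602
  Cl–Cl: 1 × 252 = 252
  Σ(broken) = 2458 kJ
Bonds formed (products):
  C–C: 1 × 336 = 336
  C–Cl: 2 × 322 = 644
  C–H: 4 × 401 = 1604
  Σ(formed) = 2584 kJ
ΔH = Σ(broken) − Σ(formed) = 2458 − 2584 = −126 kJ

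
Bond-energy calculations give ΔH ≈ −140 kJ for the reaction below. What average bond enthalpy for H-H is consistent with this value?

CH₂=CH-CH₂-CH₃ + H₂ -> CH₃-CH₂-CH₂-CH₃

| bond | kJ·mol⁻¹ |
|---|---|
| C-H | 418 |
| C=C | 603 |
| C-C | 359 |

D(H-H) ≈ 452 kJ/mol

Let D be the H-H bond energy.
Σ(broken) = 2×359 + 8×418 + 1×603 + 1×D = 4665 + D
Σ(formed) = 3×359 + 10×418 = 5257
ΔH = Σ(broken) − Σ(formed) = (4665 + D) − (5257) = −592 + D
Setting this equal to −140 kJ gives D = 452 kJ/mol.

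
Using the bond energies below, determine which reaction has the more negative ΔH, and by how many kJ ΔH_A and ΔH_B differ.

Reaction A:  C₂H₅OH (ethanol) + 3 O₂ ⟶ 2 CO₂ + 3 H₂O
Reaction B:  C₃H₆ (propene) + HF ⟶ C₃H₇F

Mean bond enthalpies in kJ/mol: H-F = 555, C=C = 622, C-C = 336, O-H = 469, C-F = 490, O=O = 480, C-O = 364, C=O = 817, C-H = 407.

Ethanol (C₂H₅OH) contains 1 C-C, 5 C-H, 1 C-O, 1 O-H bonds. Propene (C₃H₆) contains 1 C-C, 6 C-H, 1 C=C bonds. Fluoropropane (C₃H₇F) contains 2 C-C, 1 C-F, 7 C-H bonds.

Reaction A:
  Bonds broken (reactants):
    C-C: 1 × 336 = 336
    C-H: 5 × 407 = 2035
    C-O: 1 × 364 = 364
    O-H: 1 × 469 = 469
    O=O: 3 × 480 = 1440
    Σ(broken) = 4644 kJ
  Bonds formed (products):
    C=O: 4 × 817 = 3268
    O-H: 6 × 469 = 2814
    Σ(formed) = 6082 kJ
  ΔH_A = 4644 − 6082 = −1438 kJ
Reaction B:
  Bonds broken (reactants):
    C-C: 1 × 336 = 336
    C-H: 6 × 407 = 2442
    C=C: 1 × 622 = 622
    H-F: 1 × 555 = 555
    Σ(broken) = 3955 kJ
  Bonds formed (products):
    C-C: 2 × 336 = 672
    C-F: 1 × 490 = 490
    C-H: 7 × 407 = 2849
    Σ(formed) = 4011 kJ
  ΔH_B = 3955 − 4011 = −56 kJ
ΔH_A − ΔH_B = −1382 kJ, so reaction A has the more negative ΔH; |ΔH_A − ΔH_B| = 1382 kJ.

Reaction A, by 1382 kJ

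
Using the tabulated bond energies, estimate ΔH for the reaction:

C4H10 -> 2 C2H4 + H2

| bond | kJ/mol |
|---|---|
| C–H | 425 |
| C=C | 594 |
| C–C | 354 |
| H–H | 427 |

Bonds broken (reactants):
  C–C: 3 × 354 = 1062
  C–H: 10 × 425 = 4250
  Σ(broken) = 5312 kJ
Bonds formed (products):
  C–H: 8 × 425 = 3400
  C=C: 2 × 594 = 1188
  H–H: 1 × 427 = 427
  Σ(formed) = 5015 kJ
ΔH = Σ(broken) − Σ(formed) = 5312 − 5015 = +297 kJ

ΔH ≈ +297 kJ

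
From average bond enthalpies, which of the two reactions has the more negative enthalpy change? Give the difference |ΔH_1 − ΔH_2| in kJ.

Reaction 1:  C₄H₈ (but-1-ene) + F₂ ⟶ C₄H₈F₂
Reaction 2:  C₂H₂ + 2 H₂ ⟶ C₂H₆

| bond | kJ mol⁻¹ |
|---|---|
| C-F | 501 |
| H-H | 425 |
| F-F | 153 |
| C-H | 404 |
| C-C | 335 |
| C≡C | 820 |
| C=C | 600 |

Reaction 1:
  Bonds broken (reactants):
    C-C: 2 × 335 = 670
    C-H: 8 × 404 = 3232
    C=C: 1 × 600 = 600
    F-F: 1 × 153 = 153
    Σ(broken) = 4655 kJ
  Bonds formed (products):
    C-C: 3 × 335 = 1005
    C-F: 2 × 501 = 1002
    C-H: 8 × 404 = 3232
    Σ(formed) = 5239 kJ
  ΔH_1 = 4655 − 5239 = −584 kJ
Reaction 2:
  Bonds broken (reactants):
    C≡C: 1 × 820 = 820
    C-H: 2 × 404 = 808
    H-H: 2 × 425 = 850
    Σ(broken) = 2478 kJ
  Bonds formed (products):
    C-C: 1 × 335 = 335
    C-H: 6 × 404 = 2424
    Σ(formed) = 2759 kJ
  ΔH_2 = 2478 − 2759 = −281 kJ
ΔH_1 − ΔH_2 = −303 kJ, so reaction 1 has the more negative ΔH; |ΔH_1 − ΔH_2| = 303 kJ.

Reaction 1, by 303 kJ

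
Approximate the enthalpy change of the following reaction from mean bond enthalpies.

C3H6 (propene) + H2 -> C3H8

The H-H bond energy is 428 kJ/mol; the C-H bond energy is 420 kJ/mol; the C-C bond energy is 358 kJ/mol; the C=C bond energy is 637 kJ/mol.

Bonds broken (reactants):
  C-C: 1 × 358 = 358
  C-H: 6 × 420 = 2520
  C=C: 1 × 637 = 637
  H-H: 1 × 428 = 428
  Σ(broken) = 3943 kJ
Bonds formed (products):
  C-C: 2 × 358 = 716
  C-H: 8 × 420 = 3360
  Σ(formed) = 4076 kJ
ΔH = Σ(broken) − Σ(formed) = 3943 − 4076 = −133 kJ

ΔH ≈ −133 kJ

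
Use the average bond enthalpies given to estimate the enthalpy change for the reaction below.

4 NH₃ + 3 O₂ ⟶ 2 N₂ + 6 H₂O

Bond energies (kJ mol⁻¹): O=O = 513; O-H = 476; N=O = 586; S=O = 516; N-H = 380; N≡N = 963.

Bonds broken (reactants):
  N-H: 12 × 380 = 4560
  O=O: 3 × 513 = 1539
  Σ(broken) = 6099 kJ
Bonds formed (products):
  N≡N: 2 × 963 = 1926
  O-H: 12 × 476 = 5712
  Σ(formed) = 7638 kJ
ΔH = Σ(broken) − Σ(formed) = 6099 − 7638 = −1539 kJ

ΔH ≈ −1539 kJ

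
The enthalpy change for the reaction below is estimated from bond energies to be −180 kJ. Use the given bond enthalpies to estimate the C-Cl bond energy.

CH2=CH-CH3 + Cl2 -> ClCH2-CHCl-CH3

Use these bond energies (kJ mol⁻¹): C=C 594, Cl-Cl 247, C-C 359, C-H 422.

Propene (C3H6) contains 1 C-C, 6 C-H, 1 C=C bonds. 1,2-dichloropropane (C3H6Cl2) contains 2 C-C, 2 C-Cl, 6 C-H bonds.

D(C-Cl) ≈ 331 kJ/mol

Let D be the C-Cl bond energy.
Σ(broken) = 1×359 + 6×422 + 1×594 + 1×247 = 3732
Σ(formed) = 2×359 + 2×D + 6×422 = 3250 + 2D
ΔH = Σ(broken) − Σ(formed) = (3732) − (3250 + 2D) = +482 − 2D
Setting this equal to −180 kJ gives 2D = 662, so D = 331 kJ/mol.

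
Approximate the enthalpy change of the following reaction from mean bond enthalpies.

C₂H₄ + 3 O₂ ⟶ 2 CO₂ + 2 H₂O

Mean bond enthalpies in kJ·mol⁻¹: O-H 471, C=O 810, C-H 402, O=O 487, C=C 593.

Bonds broken (reactants):
  C-H: 4 × 402 = 1608
  C=C: 1 × 593 = 593
  O=O: 3 × 487 = 1461
  Σ(broken) = 3662 kJ
Bonds formed (products):
  C=O: 4 × 810 = 3240
  O-H: 4 × 471 = 1884
  Σ(formed) = 5124 kJ
ΔH = Σ(broken) − Σ(formed) = 3662 − 5124 = −1462 kJ

ΔH ≈ −1462 kJ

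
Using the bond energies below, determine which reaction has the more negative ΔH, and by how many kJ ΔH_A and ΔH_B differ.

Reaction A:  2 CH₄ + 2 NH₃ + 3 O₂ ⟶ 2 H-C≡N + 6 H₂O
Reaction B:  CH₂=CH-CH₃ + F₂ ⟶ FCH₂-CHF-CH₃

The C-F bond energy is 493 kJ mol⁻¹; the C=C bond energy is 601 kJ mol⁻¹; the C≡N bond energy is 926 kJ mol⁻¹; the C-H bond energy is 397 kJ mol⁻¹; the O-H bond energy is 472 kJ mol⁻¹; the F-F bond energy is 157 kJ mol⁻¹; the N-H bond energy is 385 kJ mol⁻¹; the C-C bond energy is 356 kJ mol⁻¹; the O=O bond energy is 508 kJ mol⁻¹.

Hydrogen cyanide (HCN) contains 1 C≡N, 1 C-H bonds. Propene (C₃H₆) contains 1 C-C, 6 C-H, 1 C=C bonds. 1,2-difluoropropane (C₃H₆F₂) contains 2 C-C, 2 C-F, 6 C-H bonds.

Reaction A:
  Bonds broken (reactants):
    C-H: 8 × 397 = 3176
    N-H: 6 × 385 = 2310
    O=O: 3 × 508 = 1524
    Σ(broken) = 7010 kJ
  Bonds formed (products):
    C≡N: 2 × 926 = 1852
    C-H: 2 × 397 = 794
    O-H: 12 × 472 = 5664
    Σ(formed) = 8310 kJ
  ΔH_A = 7010 − 8310 = −1300 kJ
Reaction B:
  Bonds broken (reactants):
    C-C: 1 × 356 = 356
    C-H: 6 × 397 = 2382
    C=C: 1 × 601 = 601
    F-F: 1 × 157 = 157
    Σ(broken) = 3496 kJ
  Bonds formed (products):
    C-C: 2 × 356 = 712
    C-F: 2 × 493 = 986
    C-H: 6 × 397 = 2382
    Σ(formed) = 4080 kJ
  ΔH_B = 3496 − 4080 = −584 kJ
ΔH_A − ΔH_B = −716 kJ, so reaction A has the more negative ΔH; |ΔH_A − ΔH_B| = 716 kJ.

Reaction A, by 716 kJ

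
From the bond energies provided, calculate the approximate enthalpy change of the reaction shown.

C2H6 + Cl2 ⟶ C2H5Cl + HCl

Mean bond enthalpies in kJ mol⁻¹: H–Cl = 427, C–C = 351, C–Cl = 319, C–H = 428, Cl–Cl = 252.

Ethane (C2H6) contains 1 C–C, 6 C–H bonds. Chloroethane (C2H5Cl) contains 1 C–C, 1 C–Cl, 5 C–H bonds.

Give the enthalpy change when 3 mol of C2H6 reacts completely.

Bonds broken (reactants):
  C–C: 1 × 351 = 351
  C–H: 6 × 428 = 2568
  Cl–Cl: 1 × 252 = 252
  Σ(broken) = 3171 kJ
Bonds formed (products):
  C–C: 1 × 351 = 351
  C–Cl: 1 × 319 = 319
  C–H: 5 × 428 = 2140
  H–Cl: 1 × 427 = 427
  Σ(formed) = 3237 kJ
ΔH = Σ(broken) − Σ(formed) = 3171 − 3237 = −66 kJ
For 3× the reaction as written: 3 × (−66) = −198 kJ

ΔH = −198 kJ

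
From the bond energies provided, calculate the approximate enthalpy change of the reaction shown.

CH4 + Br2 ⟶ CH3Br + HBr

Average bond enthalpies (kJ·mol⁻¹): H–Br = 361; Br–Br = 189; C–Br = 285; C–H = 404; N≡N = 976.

ΔH ≈ −53 kJ

Bonds broken (reactants):
  Br–Br: 1 × 189 = 189
  C–H: 4 × 404 = 1616
  Σ(broken) = 1805 kJ
Bonds formed (products):
  C–Br: 1 × 285 = 285
  C–H: 3 × 404 = 1212
  H–Br: 1 × 361 = 361
  Σ(formed) = 1858 kJ
ΔH = Σ(broken) − Σ(formed) = 1805 − 1858 = −53 kJ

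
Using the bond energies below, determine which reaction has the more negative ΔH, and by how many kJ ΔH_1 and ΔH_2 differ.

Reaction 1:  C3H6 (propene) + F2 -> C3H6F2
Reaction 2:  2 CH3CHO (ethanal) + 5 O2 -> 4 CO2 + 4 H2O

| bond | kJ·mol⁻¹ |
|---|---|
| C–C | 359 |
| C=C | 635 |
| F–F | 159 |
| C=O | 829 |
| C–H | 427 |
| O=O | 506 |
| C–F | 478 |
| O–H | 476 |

Reaction 2, by 1597 kJ

Reaction 1:
  Bonds broken (reactants):
    C–C: 1 × 359 = 359
    C–H: 6 × 427 = 2562
    C=C: 1 × 635 = 635
    F–F: 1 × 159 = 159
    Σ(broken) = 3715 kJ
  Bonds formed (products):
    C–C: 2 × 359 = 718
    C–F: 2 × 478 = 956
    C–H: 6 × 427 = 2562
    Σ(formed) = 4236 kJ
  ΔH_1 = 3715 − 4236 = −521 kJ
Reaction 2:
  Bonds broken (reactants):
    C–C: 2 × 359 = 718
    C–H: 8 × 427 = 3416
    C=O: 2 × 829 = 1658
    O=O: 5 × 506 = 2530
    Σ(broken) = 8322 kJ
  Bonds formed (products):
    C=O: 8 × 829 = 6632
    O–H: 8 × 476 = 3808
    Σ(formed) = 10440 kJ
  ΔH_2 = 8322 − 10440 = −2118 kJ
ΔH_1 − ΔH_2 = +1597 kJ, so reaction 2 has the more negative ΔH; |ΔH_1 − ΔH_2| = 1597 kJ.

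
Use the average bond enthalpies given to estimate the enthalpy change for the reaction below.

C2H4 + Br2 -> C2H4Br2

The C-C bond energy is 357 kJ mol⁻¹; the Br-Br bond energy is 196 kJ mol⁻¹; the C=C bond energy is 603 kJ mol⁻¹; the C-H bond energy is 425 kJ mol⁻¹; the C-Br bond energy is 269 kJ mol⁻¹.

Bonds broken (reactants):
  Br-Br: 1 × 196 = 196
  C-H: 4 × 425 = 1700
  C=C: 1 × 603 = 603
  Σ(broken) = 2499 kJ
Bonds formed (products):
  C-Br: 2 × 269 = 538
  C-C: 1 × 357 = 357
  C-H: 4 × 425 = 1700
  Σ(formed) = 2595 kJ
ΔH = Σ(broken) − Σ(formed) = 2499 − 2595 = −96 kJ

ΔH ≈ −96 kJ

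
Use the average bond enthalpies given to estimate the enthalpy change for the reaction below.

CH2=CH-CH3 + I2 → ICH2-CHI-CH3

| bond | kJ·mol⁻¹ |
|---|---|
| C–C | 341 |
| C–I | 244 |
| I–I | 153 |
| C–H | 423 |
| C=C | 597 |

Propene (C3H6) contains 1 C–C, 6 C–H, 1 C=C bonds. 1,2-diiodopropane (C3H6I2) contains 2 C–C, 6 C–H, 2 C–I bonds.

Bonds broken (reactants):
  C–C: 1 × 341 = 341
  C–H: 6 × 423 = 2538
  C=C: 1 × 597 = 597
  I–I: 1 × 153 = 153
  Σ(broken) = 3629 kJ
Bonds formed (products):
  C–C: 2 × 341 = 682
  C–H: 6 × 423 = 2538
  C–I: 2 × 244 = 488
  Σ(formed) = 3708 kJ
ΔH = Σ(broken) − Σ(formed) = 3629 − 3708 = −79 kJ

ΔH ≈ −79 kJ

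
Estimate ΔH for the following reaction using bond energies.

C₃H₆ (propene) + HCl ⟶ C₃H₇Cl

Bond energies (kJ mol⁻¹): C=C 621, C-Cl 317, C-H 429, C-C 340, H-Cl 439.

Bonds broken (reactants):
  C-C: 1 × 340 = 340
  C-H: 6 × 429 = 2574
  C=C: 1 × 621 = 621
  H-Cl: 1 × 439 = 439
  Σ(broken) = 3974 kJ
Bonds formed (products):
  C-C: 2 × 340 = 680
  C-Cl: 1 × 317 = 317
  C-H: 7 × 429 = 3003
  Σ(formed) = 4000 kJ
ΔH = Σ(broken) − Σ(formed) = 3974 − 4000 = −26 kJ

ΔH ≈ −26 kJ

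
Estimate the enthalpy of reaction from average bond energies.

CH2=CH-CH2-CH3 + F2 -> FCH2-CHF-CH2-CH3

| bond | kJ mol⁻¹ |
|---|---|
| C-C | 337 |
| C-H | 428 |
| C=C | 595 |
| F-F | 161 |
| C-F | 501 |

Bonds broken (reactants):
  C-C: 2 × 337 = 674
  C-H: 8 × 428 = 3424
  C=C: 1 × 595 = 595
  F-F: 1 × 161 = 161
  Σ(broken) = 4854 kJ
Bonds formed (products):
  C-C: 3 × 337 = 1011
  C-F: 2 × 501 = 1002
  C-H: 8 × 428 = 3424
  Σ(formed) = 5437 kJ
ΔH = Σ(broken) − Σ(formed) = 4854 − 5437 = −583 kJ

ΔH ≈ −583 kJ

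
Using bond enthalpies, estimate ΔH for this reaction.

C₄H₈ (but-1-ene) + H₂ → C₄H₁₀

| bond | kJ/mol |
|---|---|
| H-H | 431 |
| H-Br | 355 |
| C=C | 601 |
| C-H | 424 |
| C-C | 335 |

Bonds broken (reactants):
  C-C: 2 × 335 = 670
  C-H: 8 × 424 = 3392
  C=C: 1 × 601 = 601
  H-H: 1 × 431 = 431
  Σ(broken) = 5094 kJ
Bonds formed (products):
  C-C: 3 × 335 = 1005
  C-H: 10 × 424 = 4240
  Σ(formed) = 5245 kJ
ΔH = Σ(broken) − Σ(formed) = 5094 − 5245 = −151 kJ

ΔH ≈ −151 kJ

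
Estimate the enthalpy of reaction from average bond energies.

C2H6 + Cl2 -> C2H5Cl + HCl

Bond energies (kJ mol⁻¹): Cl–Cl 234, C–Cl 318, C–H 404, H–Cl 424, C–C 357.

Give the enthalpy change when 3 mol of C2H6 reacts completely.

ΔH = −312 kJ

Bonds broken (reactants):
  C–C: 1 × 357 = 357
  C–H: 6 × 404 = 2424
  Cl–Cl: 1 × 234 = 234
  Σ(broken) = 3015 kJ
Bonds formed (products):
  C–C: 1 × 357 = 357
  C–Cl: 1 × 318 = 318
  C–H: 5 × 404 = 2020
  H–Cl: 1 × 424 = 424
  Σ(formed) = 3119 kJ
ΔH = Σ(broken) − Σ(formed) = 3015 − 3119 = −104 kJ
For 3× the reaction as written: 3 × (−104) = −312 kJ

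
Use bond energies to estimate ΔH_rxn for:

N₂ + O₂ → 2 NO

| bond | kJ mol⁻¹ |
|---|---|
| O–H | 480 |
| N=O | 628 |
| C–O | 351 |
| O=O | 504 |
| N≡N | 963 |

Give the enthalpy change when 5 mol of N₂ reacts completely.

ΔH = +1055 kJ

Bonds broken (reactants):
  N≡N: 1 × 963 = 963
  O=O: 1 × 504 = 504
  Σ(broken) = 1467 kJ
Bonds formed (products):
  N=O: 2 × 628 = 1256
  Σ(formed) = 1256 kJ
ΔH = Σ(broken) − Σ(formed) = 1467 − 1256 = +211 kJ
For 5× the reaction as written: 5 × (+211) = +1055 kJ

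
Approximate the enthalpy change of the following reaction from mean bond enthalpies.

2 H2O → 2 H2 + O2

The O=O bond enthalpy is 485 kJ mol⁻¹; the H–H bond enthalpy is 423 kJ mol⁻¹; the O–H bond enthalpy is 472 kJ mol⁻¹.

Bonds broken (reactants):
  O–H: 4 × 472 = 1888
  Σ(broken) = 1888 kJ
Bonds formed (products):
  H–H: 2 × 423 = 846
  O=O: 1 × 485 = 485
  Σ(formed) = 1331 kJ
ΔH = Σ(broken) − Σ(formed) = 1888 − 1331 = +557 kJ

ΔH ≈ +557 kJ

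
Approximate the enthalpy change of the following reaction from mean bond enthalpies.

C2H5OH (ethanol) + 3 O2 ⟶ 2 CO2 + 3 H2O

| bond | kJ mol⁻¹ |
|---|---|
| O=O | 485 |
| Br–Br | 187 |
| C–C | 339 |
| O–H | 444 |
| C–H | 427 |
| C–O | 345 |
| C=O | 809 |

ΔH ≈ −1182 kJ

Bonds broken (reactants):
  C–C: 1 × 339 = 339
  C–H: 5 × 427 = 2135
  C–O: 1 × 345 = 345
  O–H: 1 × 444 = 444
  O=O: 3 × 485 = 1455
  Σ(broken) = 4718 kJ
Bonds formed (products):
  C=O: 4 × 809 = 3236
  O–H: 6 × 444 = 2664
  Σ(formed) = 5900 kJ
ΔH = Σ(broken) − Σ(formed) = 4718 − 5900 = −1182 kJ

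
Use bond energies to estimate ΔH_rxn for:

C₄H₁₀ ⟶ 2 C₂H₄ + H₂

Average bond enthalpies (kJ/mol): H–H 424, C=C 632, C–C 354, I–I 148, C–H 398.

Bonds broken (reactants):
  C–C: 3 × 354 = 1062
  C–H: 10 × 398 = 3980
  Σ(broken) = 5042 kJ
Bonds formed (products):
  C–H: 8 × 398 = 3184
  C=C: 2 × 632 = 1264
  H–H: 1 × 424 = 424
  Σ(formed) = 4872 kJ
ΔH = Σ(broken) − Σ(formed) = 5042 − 4872 = +170 kJ

ΔH ≈ +170 kJ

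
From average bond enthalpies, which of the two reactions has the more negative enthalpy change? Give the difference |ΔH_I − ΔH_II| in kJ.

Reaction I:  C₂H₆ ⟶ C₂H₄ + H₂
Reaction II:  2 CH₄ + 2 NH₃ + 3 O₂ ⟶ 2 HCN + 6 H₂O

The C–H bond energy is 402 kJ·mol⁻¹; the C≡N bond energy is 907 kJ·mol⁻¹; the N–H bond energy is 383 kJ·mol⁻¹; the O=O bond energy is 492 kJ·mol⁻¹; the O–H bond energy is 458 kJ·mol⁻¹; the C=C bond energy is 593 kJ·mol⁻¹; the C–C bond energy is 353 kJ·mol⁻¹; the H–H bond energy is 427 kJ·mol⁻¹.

Reaction I:
  Bonds broken (reactants):
    C–C: 1 × 353 = 353
    C–H: 6 × 402 = 2412
    Σ(broken) = 2765 kJ
  Bonds formed (products):
    C–H: 4 × 402 = 1608
    C=C: 1 × 593 = 593
    H–H: 1 × 427 = 427
    Σ(formed) = 2628 kJ
  ΔH_I = 2765 − 2628 = +137 kJ
Reaction II:
  Bonds broken (reactants):
    C–H: 8 × 402 = 3216
    N–H: 6 × 383 = 2298
    O=O: 3 × 492 = 1476
    Σ(broken) = 6990 kJ
  Bonds formed (products):
    C≡N: 2 × 907 = 1814
    C–H: 2 × 402 = 804
    O–H: 12 × 458 = 5496
    Σ(formed) = 8114 kJ
  ΔH_II = 6990 − 8114 = −1124 kJ
ΔH_I − ΔH_II = +1261 kJ, so reaction II has the more negative ΔH; |ΔH_I − ΔH_II| = 1261 kJ.

Reaction II, by 1261 kJ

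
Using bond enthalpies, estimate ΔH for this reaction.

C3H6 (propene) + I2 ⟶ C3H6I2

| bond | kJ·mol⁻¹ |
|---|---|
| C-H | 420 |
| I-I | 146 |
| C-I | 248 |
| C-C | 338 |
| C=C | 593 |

ΔH ≈ −95 kJ

Bonds broken (reactants):
  C-C: 1 × 338 = 338
  C-H: 6 × 420 = 2520
  C=C: 1 × 593 = 593
  I-I: 1 × 146 = 146
  Σ(broken) = 3597 kJ
Bonds formed (products):
  C-C: 2 × 338 = 676
  C-H: 6 × 420 = 2520
  C-I: 2 × 248 = 496
  Σ(formed) = 3692 kJ
ΔH = Σ(broken) − Σ(formed) = 3597 − 3692 = −95 kJ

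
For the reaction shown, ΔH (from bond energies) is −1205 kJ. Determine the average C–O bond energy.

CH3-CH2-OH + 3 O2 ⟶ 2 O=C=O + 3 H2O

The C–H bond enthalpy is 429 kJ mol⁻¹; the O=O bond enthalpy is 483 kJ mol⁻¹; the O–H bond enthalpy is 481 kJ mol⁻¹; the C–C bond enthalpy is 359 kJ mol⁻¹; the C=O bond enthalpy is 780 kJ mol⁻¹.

D(C–O) ≈ 367 kJ/mol

Let D be the C–O bond energy.
Σ(broken) = 1×359 + 5×429 + 1×D + 1×481 + 3×483 = 4434 + D
Σ(formed) = 4×780 + 6×481 = 6006
ΔH = Σ(broken) − Σ(formed) = (4434 + D) − (6006) = −1572 + D
Setting this equal to −1205 kJ gives D = 367 kJ/mol.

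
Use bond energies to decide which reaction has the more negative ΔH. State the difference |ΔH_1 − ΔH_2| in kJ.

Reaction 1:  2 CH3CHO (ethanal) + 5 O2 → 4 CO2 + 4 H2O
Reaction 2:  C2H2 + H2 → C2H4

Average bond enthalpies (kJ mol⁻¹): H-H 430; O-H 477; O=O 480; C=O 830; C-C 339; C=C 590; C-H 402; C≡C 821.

Reaction 1, by 2359 kJ

Reaction 1:
  Bonds broken (reactants):
    C-C: 2 × 339 = 678
    C-H: 8 × 402 = 3216
    C=O: 2 × 830 = 1660
    O=O: 5 × 480 = 2400
    Σ(broken) = 7954 kJ
  Bonds formed (products):
    C=O: 8 × 830 = 6640
    O-H: 8 × 477 = 3816
    Σ(formed) = 10456 kJ
  ΔH_1 = 7954 − 10456 = −2502 kJ
Reaction 2:
  Bonds broken (reactants):
    C≡C: 1 × 821 = 821
    C-H: 2 × 402 = 804
    H-H: 1 × 430 = 430
    Σ(broken) = 2055 kJ
  Bonds formed (products):
    C-H: 4 × 402 = 1608
    C=C: 1 × 590 = 590
    Σ(formed) = 2198 kJ
  ΔH_2 = 2055 − 2198 = −143 kJ
ΔH_1 − ΔH_2 = −2359 kJ, so reaction 1 has the more negative ΔH; |ΔH_1 − ΔH_2| = 2359 kJ.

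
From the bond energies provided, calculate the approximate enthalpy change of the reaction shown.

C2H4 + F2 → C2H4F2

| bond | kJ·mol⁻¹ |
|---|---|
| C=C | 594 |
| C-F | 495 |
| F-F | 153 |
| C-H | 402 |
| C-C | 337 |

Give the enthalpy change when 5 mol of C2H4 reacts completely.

ΔH = −2900 kJ

Bonds broken (reactants):
  C-H: 4 × 402 = 1608
  C=C: 1 × 594 = 594
  F-F: 1 × 153 = 153
  Σ(broken) = 2355 kJ
Bonds formed (products):
  C-C: 1 × 337 = 337
  C-F: 2 × 495 = 990
  C-H: 4 × 402 = 1608
  Σ(formed) = 2935 kJ
ΔH = Σ(broken) − Σ(formed) = 2355 − 2935 = −580 kJ
For 5× the reaction as written: 5 × (−580) = −2900 kJ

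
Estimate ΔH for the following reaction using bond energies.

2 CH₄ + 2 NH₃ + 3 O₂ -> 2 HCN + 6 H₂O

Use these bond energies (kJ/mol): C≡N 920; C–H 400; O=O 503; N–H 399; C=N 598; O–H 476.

Bonds broken (reactants):
  C–H: 8 × 400 = 3200
  N–H: 6 × 399 = 2394
  O=O: 3 × 503 = 1509
  Σ(broken) = 7103 kJ
Bonds formed (products):
  C≡N: 2 × 920 = 1840
  C–H: 2 × 400 = 800
  O–H: 12 × 476 = 5712
  Σ(formed) = 8352 kJ
ΔH = Σ(broken) − Σ(formed) = 7103 − 8352 = −1249 kJ

ΔH ≈ −1249 kJ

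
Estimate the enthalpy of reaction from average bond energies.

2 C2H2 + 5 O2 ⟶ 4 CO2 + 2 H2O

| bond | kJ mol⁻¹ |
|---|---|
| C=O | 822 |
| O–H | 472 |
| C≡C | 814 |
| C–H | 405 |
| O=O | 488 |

ΔH ≈ −2776 kJ

Bonds broken (reactants):
  C≡C: 2 × 814 = 1628
  C–H: 4 × 405 = 1620
  O=O: 5 × 488 = 2440
  Σ(broken) = 5688 kJ
Bonds formed (products):
  C=O: 8 × 822 = 6576
  O–H: 4 × 472 = 1888
  Σ(formed) = 8464 kJ
ΔH = Σ(broken) − Σ(formed) = 5688 − 8464 = −2776 kJ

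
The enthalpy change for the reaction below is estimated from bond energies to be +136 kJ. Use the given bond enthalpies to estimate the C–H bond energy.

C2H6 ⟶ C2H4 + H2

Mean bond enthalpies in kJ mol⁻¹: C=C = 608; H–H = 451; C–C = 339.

Let D be the C–H bond energy.
Σ(broken) = 1×339 + 6×D = 339 + 6D
Σ(formed) = 4×D + 1×608 + 1×451 = 1059 + 4D
ΔH = Σ(broken) − Σ(formed) = (339 + 6D) − (1059 + 4D) = −720 + 2D
Setting this equal to +136 kJ gives 2D = 856, so D = 428 kJ/mol.

D(C–H) ≈ 428 kJ/mol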